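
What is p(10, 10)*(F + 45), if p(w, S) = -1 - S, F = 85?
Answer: -1430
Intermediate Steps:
p(10, 10)*(F + 45) = (-1 - 1*10)*(85 + 45) = (-1 - 10)*130 = -11*130 = -1430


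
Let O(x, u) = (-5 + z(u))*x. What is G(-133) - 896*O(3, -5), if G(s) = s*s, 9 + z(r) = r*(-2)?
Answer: 28441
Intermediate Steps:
z(r) = -9 - 2*r (z(r) = -9 + r*(-2) = -9 - 2*r)
O(x, u) = x*(-14 - 2*u) (O(x, u) = (-5 + (-9 - 2*u))*x = (-14 - 2*u)*x = x*(-14 - 2*u))
G(s) = s²
G(-133) - 896*O(3, -5) = (-133)² - (-1792)*3*(7 - 5) = 17689 - (-1792)*3*2 = 17689 - 896*(-12) = 17689 + 10752 = 28441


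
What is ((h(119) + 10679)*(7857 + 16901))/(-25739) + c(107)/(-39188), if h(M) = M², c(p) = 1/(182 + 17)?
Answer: -4795935413938379/200723326468 ≈ -23893.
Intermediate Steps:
c(p) = 1/199
((h(119) + 10679)*(7857 + 16901))/(-25739) + c(107)/(-39188) = ((119² + 10679)*(7857 + 16901))/(-25739) + (1/199)/(-39188) = ((14161 + 10679)*24758)*(-1/25739) + (1/199)*(-1/39188) = (24840*24758)*(-1/25739) - 1/7798412 = 614988720*(-1/25739) - 1/7798412 = -614988720/25739 - 1/7798412 = -4795935413938379/200723326468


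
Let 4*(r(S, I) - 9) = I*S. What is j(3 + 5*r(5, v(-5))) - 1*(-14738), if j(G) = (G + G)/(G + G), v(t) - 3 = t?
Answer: 14739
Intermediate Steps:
v(t) = 3 + t
r(S, I) = 9 + I*S/4 (r(S, I) = 9 + (I*S)/4 = 9 + I*S/4)
j(G) = 1 (j(G) = (2*G)/((2*G)) = (2*G)*(1/(2*G)) = 1)
j(3 + 5*r(5, v(-5))) - 1*(-14738) = 1 - 1*(-14738) = 1 + 14738 = 14739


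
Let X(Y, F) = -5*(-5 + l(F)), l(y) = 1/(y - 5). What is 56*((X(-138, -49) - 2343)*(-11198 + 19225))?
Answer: -28132034252/27 ≈ -1.0419e+9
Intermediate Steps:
l(y) = 1/(-5 + y)
X(Y, F) = 25 - 5/(-5 + F) (X(Y, F) = -5*(-5 + 1/(-5 + F)) = 25 - 5/(-5 + F))
56*((X(-138, -49) - 2343)*(-11198 + 19225)) = 56*((5*(-26 + 5*(-49))/(-5 - 49) - 2343)*(-11198 + 19225)) = 56*((5*(-26 - 245)/(-54) - 2343)*8027) = 56*((5*(-1/54)*(-271) - 2343)*8027) = 56*((1355/54 - 2343)*8027) = 56*(-125167/54*8027) = 56*(-1004715509/54) = -28132034252/27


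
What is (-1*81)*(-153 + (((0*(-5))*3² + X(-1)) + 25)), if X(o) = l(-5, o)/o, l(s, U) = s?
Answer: 9963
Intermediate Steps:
X(o) = -5/o
(-1*81)*(-153 + (((0*(-5))*3² + X(-1)) + 25)) = (-1*81)*(-153 + (((0*(-5))*3² - 5/(-1)) + 25)) = -81*(-153 + ((0*9 - 5*(-1)) + 25)) = -81*(-153 + ((0 + 5) + 25)) = -81*(-153 + (5 + 25)) = -81*(-153 + 30) = -81*(-123) = 9963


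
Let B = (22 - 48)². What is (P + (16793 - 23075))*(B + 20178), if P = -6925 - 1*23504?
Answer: -765571194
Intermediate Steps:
P = -30429 (P = -6925 - 23504 = -30429)
B = 676 (B = (-26)² = 676)
(P + (16793 - 23075))*(B + 20178) = (-30429 + (16793 - 23075))*(676 + 20178) = (-30429 - 6282)*20854 = -36711*20854 = -765571194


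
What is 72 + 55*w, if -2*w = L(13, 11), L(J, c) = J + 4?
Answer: -791/2 ≈ -395.50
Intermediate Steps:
L(J, c) = 4 + J
w = -17/2 (w = -(4 + 13)/2 = -1/2*17 = -17/2 ≈ -8.5000)
72 + 55*w = 72 + 55*(-17/2) = 72 - 935/2 = -791/2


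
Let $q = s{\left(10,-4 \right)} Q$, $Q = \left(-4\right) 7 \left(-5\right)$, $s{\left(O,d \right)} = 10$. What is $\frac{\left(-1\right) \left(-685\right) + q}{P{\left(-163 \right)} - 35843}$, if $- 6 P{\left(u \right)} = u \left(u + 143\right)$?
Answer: $- \frac{6255}{109159} \approx -0.057302$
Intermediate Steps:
$Q = 140$ ($Q = \left(-28\right) \left(-5\right) = 140$)
$q = 1400$ ($q = 10 \cdot 140 = 1400$)
$P{\left(u \right)} = - \frac{u \left(143 + u\right)}{6}$ ($P{\left(u \right)} = - \frac{u \left(u + 143\right)}{6} = - \frac{u \left(143 + u\right)}{6}$)
$\frac{\left(-1\right) \left(-685\right) + q}{P{\left(-163 \right)} - 35843} = \frac{\left(-1\right) \left(-685\right) + 1400}{\left(- \frac{1}{6}\right) \left(-163\right) \left(143 - 163\right) - 35843} = \frac{685 + 1400}{\left(- \frac{1}{6}\right) \left(-163\right) \left(-20\right) - 35843} = \frac{2085}{- \frac{1630}{3} - 35843} = \frac{2085}{- \frac{109159}{3}} = 2085 \left(- \frac{3}{109159}\right) = - \frac{6255}{109159}$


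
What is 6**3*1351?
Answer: 291816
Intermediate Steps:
6**3*1351 = 216*1351 = 291816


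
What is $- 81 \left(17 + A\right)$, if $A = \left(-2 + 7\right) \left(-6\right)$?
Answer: $1053$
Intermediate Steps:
$A = -30$ ($A = 5 \left(-6\right) = -30$)
$- 81 \left(17 + A\right) = - 81 \left(17 - 30\right) = \left(-81\right) \left(-13\right) = 1053$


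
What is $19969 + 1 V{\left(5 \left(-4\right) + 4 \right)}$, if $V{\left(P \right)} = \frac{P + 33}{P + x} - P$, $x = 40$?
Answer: $\frac{479657}{24} \approx 19986.0$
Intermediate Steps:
$V{\left(P \right)} = - P + \frac{33 + P}{40 + P}$ ($V{\left(P \right)} = \frac{P + 33}{P + 40} - P = \frac{33 + P}{40 + P} - P = - P + \frac{33 + P}{40 + P}$)
$19969 + 1 V{\left(5 \left(-4\right) + 4 \right)} = 19969 + 1 \frac{33 - \left(5 \left(-4\right) + 4\right)^{2} - 39 \left(5 \left(-4\right) + 4\right)}{40 + \left(5 \left(-4\right) + 4\right)} = 19969 + 1 \frac{33 - \left(-20 + 4\right)^{2} - 39 \left(-20 + 4\right)}{40 + \left(-20 + 4\right)} = 19969 + 1 \frac{33 - \left(-16\right)^{2} - -624}{40 - 16} = 19969 + 1 \frac{33 - 256 + 624}{24} = 19969 + 1 \cdot \frac{1}{24} \cdot 401 = 19969 + 1 \cdot \frac{401}{24} = 19969 + \frac{401}{24} = \frac{479657}{24}$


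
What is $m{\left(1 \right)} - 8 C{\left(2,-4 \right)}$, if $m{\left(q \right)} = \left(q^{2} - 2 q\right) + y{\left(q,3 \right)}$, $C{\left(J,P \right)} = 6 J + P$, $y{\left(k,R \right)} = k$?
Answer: $-64$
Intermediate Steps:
$C{\left(J,P \right)} = P + 6 J$
$m{\left(q \right)} = q^{2} - q$ ($m{\left(q \right)} = \left(q^{2} - 2 q\right) + q = q^{2} - q$)
$m{\left(1 \right)} - 8 C{\left(2,-4 \right)} = 1 \left(-1 + 1\right) - 8 \left(-4 + 6 \cdot 2\right) = 1 \cdot 0 - 8 \left(-4 + 12\right) = 0 - 64 = -64$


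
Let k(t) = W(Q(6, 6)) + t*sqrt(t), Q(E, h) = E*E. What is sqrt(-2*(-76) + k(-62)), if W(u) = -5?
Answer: sqrt(147 - 62*I*sqrt(62)) ≈ 18.122 - 13.469*I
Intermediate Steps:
Q(E, h) = E**2
k(t) = -5 + t**(3/2) (k(t) = -5 + t*sqrt(t) = -5 + t**(3/2))
sqrt(-2*(-76) + k(-62)) = sqrt(-2*(-76) + (-5 + (-62)**(3/2))) = sqrt(152 + (-5 - 62*I*sqrt(62))) = sqrt(147 - 62*I*sqrt(62))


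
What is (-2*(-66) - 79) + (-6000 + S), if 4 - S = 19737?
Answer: -25680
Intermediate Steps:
S = -19733 (S = 4 - 1*19737 = 4 - 19737 = -19733)
(-2*(-66) - 79) + (-6000 + S) = (-2*(-66) - 79) + (-6000 - 19733) = (132 - 79) - 25733 = 53 - 25733 = -25680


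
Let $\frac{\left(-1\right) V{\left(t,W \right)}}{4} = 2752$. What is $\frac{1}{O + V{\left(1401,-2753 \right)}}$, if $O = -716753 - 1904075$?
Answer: $- \frac{1}{2631836} \approx -3.7996 \cdot 10^{-7}$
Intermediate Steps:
$O = -2620828$
$V{\left(t,W \right)} = -11008$ ($V{\left(t,W \right)} = \left(-4\right) 2752 = -11008$)
$\frac{1}{O + V{\left(1401,-2753 \right)}} = \frac{1}{-2620828 - 11008} = \frac{1}{-2631836} = - \frac{1}{2631836}$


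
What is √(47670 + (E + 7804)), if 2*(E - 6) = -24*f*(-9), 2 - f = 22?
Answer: 2*√13330 ≈ 230.91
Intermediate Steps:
f = -20 (f = 2 - 1*22 = 2 - 22 = -20)
E = -2154 (E = 6 + (-24*(-20)*(-9))/2 = 6 + (480*(-9))/2 = 6 + (½)*(-4320) = 6 - 2160 = -2154)
√(47670 + (E + 7804)) = √(47670 + (-2154 + 7804)) = √(47670 + 5650) = √53320 = 2*√13330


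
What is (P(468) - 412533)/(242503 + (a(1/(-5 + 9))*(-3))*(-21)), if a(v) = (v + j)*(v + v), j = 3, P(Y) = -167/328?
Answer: -135310991/79574563 ≈ -1.7004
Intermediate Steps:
P(Y) = -167/328 (P(Y) = -167*1/328 = -167/328)
a(v) = 2*v*(3 + v) (a(v) = (v + 3)*(v + v) = (3 + v)*(2*v) = 2*v*(3 + v))
(P(468) - 412533)/(242503 + (a(1/(-5 + 9))*(-3))*(-21)) = (-167/328 - 412533)/(242503 + ((2*(3 + 1/(-5 + 9))/(-5 + 9))*(-3))*(-21)) = -135310991/(328*(242503 + ((2*(3 + 1/4)/4)*(-3))*(-21))) = -135310991/(328*(242503 + ((2*(1/4)*(3 + 1/4))*(-3))*(-21))) = -135310991/(328*(242503 + ((2*(1/4)*(13/4))*(-3))*(-21))) = -135310991/(328*(242503 + ((13/8)*(-3))*(-21))) = -135310991/(328*(242503 - 39/8*(-21))) = -135310991/(328*(242503 + 819/8)) = -135310991/(328*1940843/8) = -135310991/328*8/1940843 = -135310991/79574563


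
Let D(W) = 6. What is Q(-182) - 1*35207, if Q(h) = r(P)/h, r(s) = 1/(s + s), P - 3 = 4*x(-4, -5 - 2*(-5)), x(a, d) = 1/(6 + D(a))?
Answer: -128153483/3640 ≈ -35207.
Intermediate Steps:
x(a, d) = 1/12 (x(a, d) = 1/(6 + 6) = 1/12)
P = 10/3 (P = 3 + 4*(1/12) = 3 + 1/3 = 10/3 ≈ 3.3333)
r(s) = 1/(2*s)
Q(h) = 3/(20*h) (Q(h) = (1/(2*(10/3)))/h = ((1/2)*(3/10))/h = 3/(20*h))
Q(-182) - 1*35207 = (3/20)/(-182) - 1*35207 = (3/20)*(-1/182) - 35207 = -3/3640 - 35207 = -128153483/3640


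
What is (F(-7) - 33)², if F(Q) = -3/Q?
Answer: 51984/49 ≈ 1060.9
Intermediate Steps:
(F(-7) - 33)² = (-3/(-7) - 33)² = (-3*(-⅐) - 33)² = (3/7 - 33)² = (-228/7)² = 51984/49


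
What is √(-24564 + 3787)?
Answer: I*√20777 ≈ 144.14*I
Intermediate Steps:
√(-24564 + 3787) = √(-20777) = I*√20777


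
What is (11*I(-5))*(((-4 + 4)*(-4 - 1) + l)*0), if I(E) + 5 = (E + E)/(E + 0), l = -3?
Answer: 0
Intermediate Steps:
I(E) = -3 (I(E) = -5 + (E + E)/(E + 0) = -5 + (2*E)/E = -5 + 2 = -3)
(11*I(-5))*(((-4 + 4)*(-4 - 1) + l)*0) = (11*(-3))*(((-4 + 4)*(-4 - 1) - 3)*0) = -33*(0*(-5) - 3)*0 = -33*(0 - 3)*0 = -(-99)*0 = -33*0 = 0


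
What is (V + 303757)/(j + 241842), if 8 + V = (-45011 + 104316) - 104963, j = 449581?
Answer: 258091/691423 ≈ 0.37328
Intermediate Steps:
V = -45666 (V = -8 + ((-45011 + 104316) - 104963) = -8 + (59305 - 104963) = -8 - 45658 = -45666)
(V + 303757)/(j + 241842) = (-45666 + 303757)/(449581 + 241842) = 258091/691423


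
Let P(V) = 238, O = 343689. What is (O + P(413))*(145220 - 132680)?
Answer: 4312844580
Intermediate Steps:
(O + P(413))*(145220 - 132680) = (343689 + 238)*(145220 - 132680) = 343927*12540 = 4312844580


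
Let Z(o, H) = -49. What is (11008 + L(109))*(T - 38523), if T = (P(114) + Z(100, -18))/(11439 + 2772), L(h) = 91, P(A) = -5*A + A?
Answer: -6076157072942/14211 ≈ -4.2757e+8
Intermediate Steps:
P(A) = -4*A
T = -505/14211 (T = (-4*114 - 49)/(11439 + 2772) = (-456 - 49)/14211 = -505*1/14211 = -505/14211 ≈ -0.035536)
(11008 + L(109))*(T - 38523) = (11008 + 91)*(-505/14211 - 38523) = 11099*(-547450858/14211) = -6076157072942/14211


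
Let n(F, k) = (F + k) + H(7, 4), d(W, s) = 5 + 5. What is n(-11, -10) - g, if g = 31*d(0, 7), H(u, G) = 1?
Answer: -330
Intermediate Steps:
d(W, s) = 10
n(F, k) = 1 + F + k (n(F, k) = (F + k) + 1 = 1 + F + k)
g = 310 (g = 31*10 = 310)
n(-11, -10) - g = (1 - 11 - 10) - 1*310 = -20 - 310 = -330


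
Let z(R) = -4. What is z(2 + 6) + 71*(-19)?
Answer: -1353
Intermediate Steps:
z(2 + 6) + 71*(-19) = -4 + 71*(-19) = -4 - 1349 = -1353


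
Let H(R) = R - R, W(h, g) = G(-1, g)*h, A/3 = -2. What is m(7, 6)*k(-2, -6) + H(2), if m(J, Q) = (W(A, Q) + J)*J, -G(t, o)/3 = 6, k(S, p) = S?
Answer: -1610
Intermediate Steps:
A = -6 (A = 3*(-2) = -6)
G(t, o) = -18 (G(t, o) = -3*6 = -18)
W(h, g) = -18*h
m(J, Q) = J*(108 + J) (m(J, Q) = (-18*(-6) + J)*J = (108 + J)*J = J*(108 + J))
H(R) = 0
m(7, 6)*k(-2, -6) + H(2) = (7*(108 + 7))*(-2) + 0 = (7*115)*(-2) + 0 = 805*(-2) + 0 = -1610 + 0 = -1610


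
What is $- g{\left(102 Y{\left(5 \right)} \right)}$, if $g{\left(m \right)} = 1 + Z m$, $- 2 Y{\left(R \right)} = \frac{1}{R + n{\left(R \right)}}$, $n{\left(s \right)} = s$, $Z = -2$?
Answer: $- \frac{56}{5} \approx -11.2$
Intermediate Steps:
$Y{\left(R \right)} = - \frac{1}{4 R}$ ($Y{\left(R \right)} = - \frac{1}{2 \left(R + R\right)} = - \frac{1}{2 \cdot 2 R} = - \frac{\frac{1}{2} \frac{1}{R}}{2} = - \frac{1}{4 R}$)
$g{\left(m \right)} = 1 - 2 m$
$- g{\left(102 Y{\left(5 \right)} \right)} = - (1 - 2 \cdot 102 \left(- \frac{1}{4 \cdot 5}\right)) = - (1 - 2 \cdot 102 \left(\left(- \frac{1}{4}\right) \frac{1}{5}\right)) = - (1 - 2 \cdot 102 \left(- \frac{1}{20}\right)) = - (1 - - \frac{51}{5}) = - (1 + \frac{51}{5}) = \left(-1\right) \frac{56}{5} = - \frac{56}{5}$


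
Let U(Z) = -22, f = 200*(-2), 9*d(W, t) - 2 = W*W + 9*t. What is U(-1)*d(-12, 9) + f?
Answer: -8594/9 ≈ -954.89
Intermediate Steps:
d(W, t) = 2/9 + t + W**2/9 (d(W, t) = 2/9 + (W*W + 9*t)/9 = 2/9 + (W**2 + 9*t)/9 = 2/9 + (t + W**2/9) = 2/9 + t + W**2/9)
f = -400
U(-1)*d(-12, 9) + f = -22*(2/9 + 9 + (1/9)*(-12)**2) - 400 = -22*(2/9 + 9 + (1/9)*144) - 400 = -22*(2/9 + 9 + 16) - 400 = -22*227/9 - 400 = -4994/9 - 400 = -8594/9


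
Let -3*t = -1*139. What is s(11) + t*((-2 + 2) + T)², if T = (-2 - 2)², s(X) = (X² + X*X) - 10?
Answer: 36280/3 ≈ 12093.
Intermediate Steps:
s(X) = -10 + 2*X² (s(X) = (X² + X²) - 10 = 2*X² - 10 = -10 + 2*X²)
t = 139/3 (t = -(-1)*139/3 = -⅓*(-139) = 139/3 ≈ 46.333)
T = 16 (T = (-4)² = 16)
s(11) + t*((-2 + 2) + T)² = (-10 + 2*11²) + 139*((-2 + 2) + 16)²/3 = (-10 + 2*121) + 139*(0 + 16)²/3 = (-10 + 242) + (139/3)*16² = 232 + (139/3)*256 = 232 + 35584/3 = 36280/3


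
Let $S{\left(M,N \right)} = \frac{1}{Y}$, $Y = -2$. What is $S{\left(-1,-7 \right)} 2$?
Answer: $-1$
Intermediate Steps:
$S{\left(M,N \right)} = - \frac{1}{2}$ ($S{\left(M,N \right)} = \frac{1}{-2} = - \frac{1}{2}$)
$S{\left(-1,-7 \right)} 2 = \left(- \frac{1}{2}\right) 2 = -1$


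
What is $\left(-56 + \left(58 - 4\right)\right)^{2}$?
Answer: $4$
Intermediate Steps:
$\left(-56 + \left(58 - 4\right)\right)^{2} = \left(-56 + 54\right)^{2} = \left(-2\right)^{2} = 4$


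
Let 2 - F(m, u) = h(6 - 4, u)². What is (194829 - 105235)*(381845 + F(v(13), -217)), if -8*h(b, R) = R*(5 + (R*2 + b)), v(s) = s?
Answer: -383518409114181/32 ≈ -1.1985e+13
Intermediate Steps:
h(b, R) = -R*(5 + b + 2*R)/8 (h(b, R) = -R*(5 + (R*2 + b))/8 = -R*(5 + (2*R + b))/8 = -R*(5 + (b + 2*R))/8 = -R*(5 + b + 2*R)/8)
F(m, u) = 2 - u²*(7 + 2*u)²/64 (F(m, u) = 2 - (-u*(5 + (6 - 4) + 2*u)/8)² = 2 - (-u*(5 + 2 + 2*u)/8)² = 2 - (-u*(7 + 2*u)/8)² = 2 - u²*(7 + 2*u)²/64)
(194829 - 105235)*(381845 + F(v(13), -217)) = (194829 - 105235)*(381845 + (2 - 1/64*(-217)²*(7 + 2*(-217))²)) = 89594*(381845 + (2 - 1/64*47089*(7 - 434)²)) = 89594*(381845 + (2 - 1/64*47089*(-427)²)) = 89594*(381845 + (2 - 1/64*47089*182329)) = 89594*(381845 + (2 - 8585690281/64)) = 89594*(381845 - 8585690153/64) = 89594*(-8561252073/64) = -383518409114181/32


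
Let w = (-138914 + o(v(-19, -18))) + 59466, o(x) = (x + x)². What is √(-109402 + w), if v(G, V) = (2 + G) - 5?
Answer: 13*I*√1106 ≈ 432.34*I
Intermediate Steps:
v(G, V) = -3 + G
o(x) = 4*x² (o(x) = (2*x)² = 4*x²)
w = -77512 (w = (-138914 + 4*(-3 - 19)²) + 59466 = (-138914 + 4*(-22)²) + 59466 = (-138914 + 4*484) + 59466 = (-138914 + 1936) + 59466 = -136978 + 59466 = -77512)
√(-109402 + w) = √(-109402 - 77512) = √(-186914) = 13*I*√1106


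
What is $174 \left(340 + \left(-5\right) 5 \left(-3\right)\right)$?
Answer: $72210$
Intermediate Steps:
$174 \left(340 + \left(-5\right) 5 \left(-3\right)\right) = 174 \left(340 - -75\right) = 174 \left(340 + 75\right) = 174 \cdot 415 = 72210$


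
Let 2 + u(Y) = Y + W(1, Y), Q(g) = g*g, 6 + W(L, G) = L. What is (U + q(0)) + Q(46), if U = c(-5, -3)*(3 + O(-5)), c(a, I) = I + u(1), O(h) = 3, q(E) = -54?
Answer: 2008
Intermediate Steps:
W(L, G) = -6 + L
Q(g) = g**2
u(Y) = -7 + Y (u(Y) = -2 + (Y + (-6 + 1)) = -2 + (Y - 5) = -2 + (-5 + Y) = -7 + Y)
c(a, I) = -6 + I (c(a, I) = I + (-7 + 1) = I - 6 = -6 + I)
U = -54 (U = (-6 - 3)*(3 + 3) = -9*6 = -54)
(U + q(0)) + Q(46) = (-54 - 54) + 46**2 = -108 + 2116 = 2008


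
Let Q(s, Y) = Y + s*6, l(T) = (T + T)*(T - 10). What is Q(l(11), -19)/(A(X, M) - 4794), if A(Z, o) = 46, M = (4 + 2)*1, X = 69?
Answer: -113/4748 ≈ -0.023799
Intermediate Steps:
l(T) = 2*T*(-10 + T) (l(T) = (2*T)*(-10 + T) = 2*T*(-10 + T))
Q(s, Y) = Y + 6*s
M = 6 (M = 6*1 = 6)
Q(l(11), -19)/(A(X, M) - 4794) = (-19 + 6*(2*11*(-10 + 11)))/(46 - 4794) = (-19 + 6*(2*11*1))/(-4748) = (-19 + 6*22)*(-1/4748) = (-19 + 132)*(-1/4748) = 113*(-1/4748) = -113/4748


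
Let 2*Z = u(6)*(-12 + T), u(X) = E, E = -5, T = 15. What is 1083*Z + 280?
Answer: -15685/2 ≈ -7842.5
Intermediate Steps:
u(X) = -5
Z = -15/2 (Z = (-5*(-12 + 15))/2 = (-5*3)/2 = (1/2)*(-15) = -15/2 ≈ -7.5000)
1083*Z + 280 = 1083*(-15/2) + 280 = -16245/2 + 280 = -15685/2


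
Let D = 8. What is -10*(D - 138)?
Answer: 1300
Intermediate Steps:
-10*(D - 138) = -10*(8 - 138) = -10*(-130) = 1300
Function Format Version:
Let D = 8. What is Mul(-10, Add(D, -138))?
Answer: 1300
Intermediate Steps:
Mul(-10, Add(D, -138)) = Mul(-10, Add(8, -138)) = Mul(-10, -130) = 1300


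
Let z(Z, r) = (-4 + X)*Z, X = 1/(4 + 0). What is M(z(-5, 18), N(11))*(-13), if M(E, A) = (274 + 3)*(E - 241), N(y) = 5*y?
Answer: 3201289/4 ≈ 8.0032e+5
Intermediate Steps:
X = 1/4 ≈ 0.25000
z(Z, r) = -15*Z/4 (z(Z, r) = (-4 + 1/4)*Z = -15*Z/4)
M(E, A) = -66757 + 277*E (M(E, A) = 277*(-241 + E) = -66757 + 277*E)
M(z(-5, 18), N(11))*(-13) = (-66757 + 277*(-15/4*(-5)))*(-13) = (-66757 + 277*(75/4))*(-13) = (-66757 + 20775/4)*(-13) = -246253/4*(-13) = 3201289/4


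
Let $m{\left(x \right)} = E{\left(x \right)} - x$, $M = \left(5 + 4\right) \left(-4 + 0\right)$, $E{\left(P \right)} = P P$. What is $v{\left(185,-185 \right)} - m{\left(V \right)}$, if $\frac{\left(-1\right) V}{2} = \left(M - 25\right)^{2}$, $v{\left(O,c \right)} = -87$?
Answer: $-55390893$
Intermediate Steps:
$E{\left(P \right)} = P^{2}$
$M = -36$ ($M = 9 \left(-4\right) = -36$)
$V = -7442$ ($V = - 2 \left(-36 - 25\right)^{2} = - 2 \left(-61\right)^{2} = \left(-2\right) 3721 = -7442$)
$m{\left(x \right)} = x^{2} - x$
$v{\left(185,-185 \right)} - m{\left(V \right)} = -87 - - 7442 \left(-1 - 7442\right) = -87 - \left(-7442\right) \left(-7443\right) = -87 - 55390806 = -55390893$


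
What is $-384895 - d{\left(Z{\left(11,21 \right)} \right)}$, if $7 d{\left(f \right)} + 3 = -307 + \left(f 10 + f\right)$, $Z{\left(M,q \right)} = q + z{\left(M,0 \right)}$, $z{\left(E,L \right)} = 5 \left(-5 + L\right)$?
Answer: $- \frac{2693911}{7} \approx -3.8484 \cdot 10^{5}$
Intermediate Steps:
$z{\left(E,L \right)} = -25 + 5 L$
$Z{\left(M,q \right)} = -25 + q$ ($Z{\left(M,q \right)} = q + \left(-25 + 5 \cdot 0\right) = q + \left(-25 + 0\right) = q - 25 = -25 + q$)
$d{\left(f \right)} = - \frac{310}{7} + \frac{11 f}{7}$ ($d{\left(f \right)} = - \frac{3}{7} + \frac{-307 + \left(f 10 + f\right)}{7} = - \frac{3}{7} + \frac{-307 + \left(10 f + f\right)}{7} = - \frac{3}{7} + \frac{-307 + 11 f}{7} = - \frac{3}{7} + \left(- \frac{307}{7} + \frac{11 f}{7}\right) = - \frac{310}{7} + \frac{11 f}{7}$)
$-384895 - d{\left(Z{\left(11,21 \right)} \right)} = -384895 - \left(- \frac{310}{7} + \frac{11 \left(-25 + 21\right)}{7}\right) = -384895 - \left(- \frac{310}{7} + \frac{11}{7} \left(-4\right)\right) = -384895 - \left(- \frac{310}{7} - \frac{44}{7}\right) = -384895 - - \frac{354}{7} = -384895 + \frac{354}{7} = - \frac{2693911}{7}$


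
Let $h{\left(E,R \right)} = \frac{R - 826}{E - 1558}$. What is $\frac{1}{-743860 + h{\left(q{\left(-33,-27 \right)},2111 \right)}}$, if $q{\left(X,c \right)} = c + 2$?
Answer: $- \frac{1583}{1177531665} \approx -1.3443 \cdot 10^{-6}$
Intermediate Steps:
$q{\left(X,c \right)} = 2 + c$
$h{\left(E,R \right)} = \frac{-826 + R}{-1558 + E}$
$\frac{1}{-743860 + h{\left(q{\left(-33,-27 \right)},2111 \right)}} = \frac{1}{-743860 + \frac{-826 + 2111}{-1558 + \left(2 - 27\right)}} = \frac{1}{-743860 + \frac{1}{-1558 - 25} \cdot 1285} = \frac{1}{-743860 + \frac{1}{-1583} \cdot 1285} = \frac{1}{-743860 - \frac{1285}{1583}} = \frac{1}{- \frac{1177531665}{1583}} = - \frac{1583}{1177531665}$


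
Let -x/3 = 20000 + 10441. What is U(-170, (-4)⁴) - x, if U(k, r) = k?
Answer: 91153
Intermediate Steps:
x = -91323 (x = -3*(20000 + 10441) = -3*30441 = -91323)
U(-170, (-4)⁴) - x = -170 - 1*(-91323) = -170 + 91323 = 91153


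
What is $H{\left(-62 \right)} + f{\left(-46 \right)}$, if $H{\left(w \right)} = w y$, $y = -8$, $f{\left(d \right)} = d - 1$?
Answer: $449$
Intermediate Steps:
$f{\left(d \right)} = -1 + d$
$H{\left(w \right)} = - 8 w$ ($H{\left(w \right)} = w \left(-8\right) = - 8 w$)
$H{\left(-62 \right)} + f{\left(-46 \right)} = \left(-8\right) \left(-62\right) - 47 = 496 - 47 = 449$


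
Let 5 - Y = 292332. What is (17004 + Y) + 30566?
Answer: -244757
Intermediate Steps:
Y = -292327 (Y = 5 - 1*292332 = 5 - 292332 = -292327)
(17004 + Y) + 30566 = (17004 - 292327) + 30566 = -275323 + 30566 = -244757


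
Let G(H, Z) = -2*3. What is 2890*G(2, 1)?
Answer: -17340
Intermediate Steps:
G(H, Z) = -6
2890*G(2, 1) = 2890*(-6) = -17340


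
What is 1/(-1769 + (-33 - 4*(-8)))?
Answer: -1/1770 ≈ -0.00056497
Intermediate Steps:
1/(-1769 + (-33 - 4*(-8))) = 1/(-1769 + (-33 + 32)) = 1/(-1769 - 1) = 1/(-1770) = -1/1770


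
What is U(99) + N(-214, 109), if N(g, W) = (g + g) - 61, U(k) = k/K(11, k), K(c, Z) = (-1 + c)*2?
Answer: -9681/20 ≈ -484.05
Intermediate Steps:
K(c, Z) = -2 + 2*c
U(k) = k/20 (U(k) = k/(-2 + 2*11) = k/(-2 + 22) = k/20)
N(g, W) = -61 + 2*g (N(g, W) = 2*g - 61 = -61 + 2*g)
U(99) + N(-214, 109) = (1/20)*99 + (-61 + 2*(-214)) = 99/20 + (-61 - 428) = 99/20 - 489 = -9681/20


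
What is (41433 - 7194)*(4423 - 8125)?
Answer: -126752778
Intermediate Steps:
(41433 - 7194)*(4423 - 8125) = 34239*(-3702) = -126752778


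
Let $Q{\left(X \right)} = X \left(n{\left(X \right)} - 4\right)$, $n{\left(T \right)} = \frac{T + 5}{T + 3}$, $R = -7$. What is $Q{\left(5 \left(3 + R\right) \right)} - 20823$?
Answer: $- \frac{352931}{17} \approx -20761.0$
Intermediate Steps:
$n{\left(T \right)} = \frac{5 + T}{3 + T}$
$Q{\left(X \right)} = X \left(-4 + \frac{5 + X}{3 + X}\right)$ ($Q{\left(X \right)} = X \left(\frac{5 + X}{3 + X} - 4\right) = X \left(-4 + \frac{5 + X}{3 + X}\right)$)
$Q{\left(5 \left(3 + R\right) \right)} - 20823 = - \frac{5 \left(3 - 7\right) \left(7 + 3 \cdot 5 \left(3 - 7\right)\right)}{3 + 5 \left(3 - 7\right)} - 20823 = - \frac{5 \left(-4\right) \left(7 + 3 \cdot 5 \left(-4\right)\right)}{3 + 5 \left(-4\right)} - 20823 = \left(-1\right) \left(-20\right) \frac{1}{3 - 20} \left(7 + 3 \left(-20\right)\right) - 20823 = \left(-1\right) \left(-20\right) \frac{1}{-17} \left(7 - 60\right) - 20823 = \left(-1\right) \left(-20\right) \left(- \frac{1}{17}\right) \left(-53\right) - 20823 = \frac{1060}{17} - 20823 = - \frac{352931}{17}$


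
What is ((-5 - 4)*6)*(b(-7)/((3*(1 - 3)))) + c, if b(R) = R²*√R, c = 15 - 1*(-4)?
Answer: 19 + 441*I*√7 ≈ 19.0 + 1166.8*I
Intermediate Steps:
c = 19 (c = 15 + 4 = 19)
b(R) = R^(5/2)
((-5 - 4)*6)*(b(-7)/((3*(1 - 3)))) + c = ((-5 - 4)*6)*((-7)^(5/2)/((3*(1 - 3)))) + 19 = (-9*6)*((49*I*√7)/((3*(-2)))) + 19 = -54*49*I*√7/(-6) + 19 = -54*49*I*√7*(-1)/6 + 19 = -(-441)*I*√7 + 19 = 441*I*√7 + 19 = 19 + 441*I*√7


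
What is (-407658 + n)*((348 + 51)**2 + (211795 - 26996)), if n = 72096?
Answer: -115433328000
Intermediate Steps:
(-407658 + n)*((348 + 51)**2 + (211795 - 26996)) = (-407658 + 72096)*((348 + 51)**2 + (211795 - 26996)) = -335562*(399**2 + 184799) = -335562*(159201 + 184799) = -335562*344000 = -115433328000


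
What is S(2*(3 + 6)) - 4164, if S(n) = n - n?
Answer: -4164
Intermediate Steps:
S(n) = 0
S(2*(3 + 6)) - 4164 = 0 - 4164 = -4164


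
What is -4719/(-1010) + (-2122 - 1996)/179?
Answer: -3314479/180790 ≈ -18.333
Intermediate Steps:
-4719/(-1010) + (-2122 - 1996)/179 = -4719*(-1/1010) - 4118*1/179 = 4719/1010 - 4118/179 = -3314479/180790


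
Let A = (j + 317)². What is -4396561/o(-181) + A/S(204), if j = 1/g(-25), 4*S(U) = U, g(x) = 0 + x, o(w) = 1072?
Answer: -72829742003/34170000 ≈ -2131.4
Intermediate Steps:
g(x) = x
S(U) = U/4
j = -1/25 (j = 1/(-25) = -1/25 ≈ -0.040000)
A = 62789776/625 (A = (-1/25 + 317)² = (7924/25)² = 62789776/625 ≈ 1.0046e+5)
-4396561/o(-181) + A/S(204) = -4396561/1072 + 62789776/(625*(((¼)*204))) = -4396561*1/1072 + (62789776/625)/51 = -4396561/1072 + (62789776/625)*(1/51) = -4396561/1072 + 62789776/31875 = -72829742003/34170000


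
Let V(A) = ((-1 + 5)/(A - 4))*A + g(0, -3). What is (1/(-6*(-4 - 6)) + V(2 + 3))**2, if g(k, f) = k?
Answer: 1442401/3600 ≈ 400.67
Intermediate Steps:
V(A) = 4*A/(-4 + A) (V(A) = ((-1 + 5)/(A - 4))*A + 0 = (4/(-4 + A))*A + 0 = 4*A/(-4 + A) + 0 = 4*A/(-4 + A))
(1/(-6*(-4 - 6)) + V(2 + 3))**2 = (1/(-6*(-4 - 6)) + 4*(2 + 3)/(-4 + (2 + 3)))**2 = (1/(-6*(-10)) + 4*5/(-4 + 5))**2 = (1/60 + 4*5/1)**2 = (1/60 + 4*5*1)**2 = (1/60 + 20)**2 = (1201/60)**2 = 1442401/3600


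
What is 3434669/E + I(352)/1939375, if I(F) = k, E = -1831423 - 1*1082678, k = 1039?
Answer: -6658083440936/5651534626875 ≈ -1.1781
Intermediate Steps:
E = -2914101 (E = -1831423 - 1082678 = -2914101)
I(F) = 1039
3434669/E + I(352)/1939375 = 3434669/(-2914101) + 1039/1939375 = 3434669*(-1/2914101) + 1039*(1/1939375) = -3434669/2914101 + 1039/1939375 = -6658083440936/5651534626875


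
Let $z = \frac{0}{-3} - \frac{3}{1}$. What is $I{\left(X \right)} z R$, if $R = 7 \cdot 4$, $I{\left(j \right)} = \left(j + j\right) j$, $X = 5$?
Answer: $-4200$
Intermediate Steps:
$I{\left(j \right)} = 2 j^{2}$ ($I{\left(j \right)} = 2 j j = 2 j^{2}$)
$R = 28$
$z = -3$ ($z = 0 \left(- \frac{1}{3}\right) - 3 = 0 - 3 = -3$)
$I{\left(X \right)} z R = 2 \cdot 5^{2} \left(-3\right) 28 = 2 \cdot 25 \left(-3\right) 28 = 50 \left(-3\right) 28 = \left(-150\right) 28 = -4200$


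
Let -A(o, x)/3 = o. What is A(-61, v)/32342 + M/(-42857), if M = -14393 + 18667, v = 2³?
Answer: -130386877/1386081094 ≈ -0.094069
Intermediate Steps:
v = 8
A(o, x) = -3*o
M = 4274
A(-61, v)/32342 + M/(-42857) = -3*(-61)/32342 + 4274/(-42857) = 183*(1/32342) + 4274*(-1/42857) = 183/32342 - 4274/42857 = -130386877/1386081094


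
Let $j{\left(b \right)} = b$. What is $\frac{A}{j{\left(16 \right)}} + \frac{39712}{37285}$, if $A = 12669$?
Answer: $\frac{472999057}{596560} \approx 792.88$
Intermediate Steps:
$\frac{A}{j{\left(16 \right)}} + \frac{39712}{37285} = \frac{12669}{16} + \frac{39712}{37285} = \frac{472999057}{596560}$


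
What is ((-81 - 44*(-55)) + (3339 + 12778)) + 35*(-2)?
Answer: 18386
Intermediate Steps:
((-81 - 44*(-55)) + (3339 + 12778)) + 35*(-2) = ((-81 + 2420) + 16117) - 70 = (2339 + 16117) - 70 = 18456 - 70 = 18386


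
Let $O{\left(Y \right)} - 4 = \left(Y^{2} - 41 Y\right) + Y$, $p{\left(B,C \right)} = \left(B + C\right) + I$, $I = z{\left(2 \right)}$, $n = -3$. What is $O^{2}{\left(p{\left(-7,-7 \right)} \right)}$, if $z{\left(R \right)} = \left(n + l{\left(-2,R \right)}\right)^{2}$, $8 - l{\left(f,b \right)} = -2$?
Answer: $29241$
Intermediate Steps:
$l{\left(f,b \right)} = 10$ ($l{\left(f,b \right)} = 8 - -2 = 8 + 2 = 10$)
$z{\left(R \right)} = 49$ ($z{\left(R \right)} = \left(-3 + 10\right)^{2} = 7^{2} = 49$)
$I = 49$
$p{\left(B,C \right)} = 49 + B + C$ ($p{\left(B,C \right)} = \left(B + C\right) + 49 = 49 + B + C$)
$O{\left(Y \right)} = 4 + Y^{2} - 40 Y$ ($O{\left(Y \right)} = 4 + \left(\left(Y^{2} - 41 Y\right) + Y\right) = 4 + \left(Y^{2} - 40 Y\right) = 4 + Y^{2} - 40 Y$)
$O^{2}{\left(p{\left(-7,-7 \right)} \right)} = \left(4 + \left(49 - 7 - 7\right)^{2} - 40 \left(49 - 7 - 7\right)\right)^{2} = \left(4 + 35^{2} - 1400\right)^{2} = \left(4 + 1225 - 1400\right)^{2} = \left(-171\right)^{2} = 29241$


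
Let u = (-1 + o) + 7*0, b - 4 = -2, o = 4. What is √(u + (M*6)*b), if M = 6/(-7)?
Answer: I*√357/7 ≈ 2.6992*I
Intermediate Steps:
M = -6/7 (M = 6*(-⅐) = -6/7 ≈ -0.85714)
b = 2 (b = 4 - 2 = 2)
u = 3 (u = (-1 + 4) + 7*0 = 3 + 0 = 3)
√(u + (M*6)*b) = √(3 - 6/7*6*2) = √(3 - 36/7*2) = √(3 - 72/7) = √(-51/7) = I*√357/7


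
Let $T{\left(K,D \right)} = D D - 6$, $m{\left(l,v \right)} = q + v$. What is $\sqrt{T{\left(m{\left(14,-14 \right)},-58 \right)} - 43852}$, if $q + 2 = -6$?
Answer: $i \sqrt{40494} \approx 201.23 i$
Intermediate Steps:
$q = -8$ ($q = -2 - 6 = -8$)
$m{\left(l,v \right)} = -8 + v$
$T{\left(K,D \right)} = -6 + D^{2}$ ($T{\left(K,D \right)} = D^{2} - 6 = -6 + D^{2}$)
$\sqrt{T{\left(m{\left(14,-14 \right)},-58 \right)} - 43852} = \sqrt{\left(-6 + \left(-58\right)^{2}\right) - 43852} = \sqrt{\left(-6 + 3364\right) - 43852} = \sqrt{3358 - 43852} = \sqrt{-40494} = i \sqrt{40494}$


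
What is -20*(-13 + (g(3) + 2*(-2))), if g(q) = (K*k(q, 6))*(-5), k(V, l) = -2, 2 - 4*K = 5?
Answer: 490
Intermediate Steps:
K = -¾ (K = ½ - ¼*5 = ½ - 5/4 = -¾ ≈ -0.75000)
g(q) = -15/2 (g(q) = -¾*(-2)*(-5) = (3/2)*(-5) = -15/2)
-20*(-13 + (g(3) + 2*(-2))) = -20*(-13 + (-15/2 + 2*(-2))) = -20*(-13 + (-15/2 - 4)) = -20*(-13 - 23/2) = -20*(-49/2) = 490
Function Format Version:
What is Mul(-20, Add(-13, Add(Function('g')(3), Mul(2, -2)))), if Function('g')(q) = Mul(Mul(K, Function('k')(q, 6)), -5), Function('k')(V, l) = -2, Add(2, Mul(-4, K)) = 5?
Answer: 490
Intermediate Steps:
K = Rational(-3, 4) (K = Add(Rational(1, 2), Mul(Rational(-1, 4), 5)) = Add(Rational(1, 2), Rational(-5, 4)) = Rational(-3, 4) ≈ -0.75000)
Function('g')(q) = Rational(-15, 2) (Function('g')(q) = Mul(Mul(Rational(-3, 4), -2), -5) = Mul(Rational(3, 2), -5) = Rational(-15, 2))
Mul(-20, Add(-13, Add(Function('g')(3), Mul(2, -2)))) = Mul(-20, Add(-13, Add(Rational(-15, 2), Mul(2, -2)))) = Mul(-20, Add(-13, Add(Rational(-15, 2), -4))) = Mul(-20, Add(-13, Rational(-23, 2))) = Mul(-20, Rational(-49, 2)) = 490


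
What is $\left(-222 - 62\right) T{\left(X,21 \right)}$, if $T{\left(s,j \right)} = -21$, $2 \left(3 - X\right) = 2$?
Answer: $5964$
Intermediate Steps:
$X = 2$ ($X = 3 - 1 = 2$)
$\left(-222 - 62\right) T{\left(X,21 \right)} = \left(-222 - 62\right) \left(-21\right) = \left(-284\right) \left(-21\right) = 5964$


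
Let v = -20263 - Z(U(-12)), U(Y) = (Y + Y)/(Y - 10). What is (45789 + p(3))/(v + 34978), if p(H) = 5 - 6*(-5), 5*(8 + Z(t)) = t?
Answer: 2520320/809753 ≈ 3.1125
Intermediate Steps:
U(Y) = 2*Y/(-10 + Y) (U(Y) = (2*Y)/(-10 + Y) = 2*Y/(-10 + Y))
Z(t) = -8 + t/5
v = -1114037/55 (v = -20263 - (-8 + (2*(-12)/(-10 - 12))/5) = -20263 - (-8 + (2*(-12)/(-22))/5) = -20263 - (-8 + (2*(-12)*(-1/22))/5) = -20263 - (-8 + (⅕)*(12/11)) = -20263 - (-8 + 12/55) = -20263 - 1*(-428/55) = -20263 + 428/55 = -1114037/55 ≈ -20255.)
p(H) = 35 (p(H) = 5 + 30 = 35)
(45789 + p(3))/(v + 34978) = (45789 + 35)/(-1114037/55 + 34978) = 45824/(809753/55) = 45824*(55/809753) = 2520320/809753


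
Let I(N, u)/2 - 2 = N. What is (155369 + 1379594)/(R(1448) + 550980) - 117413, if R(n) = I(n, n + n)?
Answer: -65031177477/553880 ≈ -1.1741e+5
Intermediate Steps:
I(N, u) = 4 + 2*N
R(n) = 4 + 2*n
(155369 + 1379594)/(R(1448) + 550980) - 117413 = (155369 + 1379594)/((4 + 2*1448) + 550980) - 117413 = 1534963/((4 + 2896) + 550980) - 117413 = 1534963/(2900 + 550980) - 117413 = 1534963/553880 - 117413 = -65031177477/553880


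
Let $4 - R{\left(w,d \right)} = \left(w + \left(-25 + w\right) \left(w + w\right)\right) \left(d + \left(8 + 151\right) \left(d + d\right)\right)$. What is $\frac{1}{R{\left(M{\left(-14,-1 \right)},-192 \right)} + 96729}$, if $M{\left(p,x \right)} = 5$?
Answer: $- \frac{1}{11846627} \approx -8.4412 \cdot 10^{-8}$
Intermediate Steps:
$R{\left(w,d \right)} = 4 - 319 d \left(w + 2 w \left(-25 + w\right)\right)$ ($R{\left(w,d \right)} = 4 - \left(w + \left(-25 + w\right) \left(w + w\right)\right) \left(d + \left(8 + 151\right) \left(d + d\right)\right) = 4 - \left(w + \left(-25 + w\right) 2 w\right) \left(d + 159 \cdot 2 d\right) = 4 - \left(w + 2 w \left(-25 + w\right)\right) \left(d + 318 d\right) = 4 - \left(w + 2 w \left(-25 + w\right)\right) 319 d = 4 - 319 d \left(w + 2 w \left(-25 + w\right)\right)$)
$\frac{1}{R{\left(M{\left(-14,-1 \right)},-192 \right)} + 96729} = \frac{1}{\left(4 - - 122496 \cdot 5^{2} + 15631 \left(-192\right) 5\right) + 96729} = \frac{1}{\left(4 - \left(-122496\right) 25 - 15005760\right) + 96729} = \frac{1}{\left(4 + 3062400 - 15005760\right) + 96729} = \frac{1}{-11943356 + 96729} = \frac{1}{-11846627} = - \frac{1}{11846627}$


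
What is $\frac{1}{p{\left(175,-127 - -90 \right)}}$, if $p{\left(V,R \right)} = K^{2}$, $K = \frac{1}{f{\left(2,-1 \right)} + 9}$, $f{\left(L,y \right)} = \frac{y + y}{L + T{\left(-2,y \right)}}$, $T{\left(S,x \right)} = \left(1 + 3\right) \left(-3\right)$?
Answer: $\frac{2116}{25} \approx 84.64$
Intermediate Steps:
$T{\left(S,x \right)} = -12$ ($T{\left(S,x \right)} = 4 \left(-3\right) = -12$)
$f{\left(L,y \right)} = \frac{2 y}{-12 + L}$ ($f{\left(L,y \right)} = \frac{y + y}{L - 12} = \frac{2 y}{-12 + L}$)
$K = \frac{5}{46}$ ($K = \frac{1}{2 \left(-1\right) \frac{1}{-12 + 2} + 9} = \frac{1}{2 \left(-1\right) \frac{1}{-10} + 9} = \frac{1}{2 \left(-1\right) \left(- \frac{1}{10}\right) + 9} = \frac{1}{\frac{1}{5} + 9} = \frac{1}{\frac{46}{5}} = \frac{5}{46} \approx 0.1087$)
$p{\left(V,R \right)} = \frac{25}{2116}$ ($p{\left(V,R \right)} = \left(\frac{5}{46}\right)^{2} = \frac{25}{2116}$)
$\frac{1}{p{\left(175,-127 - -90 \right)}} = \frac{1}{\frac{25}{2116}} = \frac{2116}{25}$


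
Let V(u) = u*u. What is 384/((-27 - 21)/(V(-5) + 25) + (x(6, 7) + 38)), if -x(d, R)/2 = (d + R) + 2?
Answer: 600/11 ≈ 54.545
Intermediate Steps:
V(u) = u²
x(d, R) = -4 - 2*R - 2*d (x(d, R) = -2*((d + R) + 2) = -2*((R + d) + 2) = -2*(2 + R + d) = -4 - 2*R - 2*d)
384/((-27 - 21)/(V(-5) + 25) + (x(6, 7) + 38)) = 384/((-27 - 21)/((-5)² + 25) + ((-4 - 2*7 - 2*6) + 38)) = 384/(-48/(25 + 25) + ((-4 - 14 - 12) + 38)) = 384/(-48/50 + (-30 + 38)) = 384/(-48*1/50 + 8) = 384/(-24/25 + 8) = 384/(176/25) = 384*(25/176) = 600/11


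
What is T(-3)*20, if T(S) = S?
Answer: -60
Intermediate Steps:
T(-3)*20 = -3*20 = -60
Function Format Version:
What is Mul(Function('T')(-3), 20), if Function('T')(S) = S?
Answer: -60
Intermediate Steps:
Mul(Function('T')(-3), 20) = Mul(-3, 20) = -60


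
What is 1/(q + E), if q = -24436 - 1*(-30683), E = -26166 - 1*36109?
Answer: -1/56028 ≈ -1.7848e-5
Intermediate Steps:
E = -62275 (E = -26166 - 36109 = -62275)
q = 6247 (q = -24436 + 30683 = 6247)
1/(q + E) = 1/(6247 - 62275) = 1/(-56028) = -1/56028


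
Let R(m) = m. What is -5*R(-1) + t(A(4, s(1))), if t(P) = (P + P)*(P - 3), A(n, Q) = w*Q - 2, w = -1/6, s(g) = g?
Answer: 493/18 ≈ 27.389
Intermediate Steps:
w = -⅙ (w = -1*⅙ = -⅙ ≈ -0.16667)
A(n, Q) = -2 - Q/6 (A(n, Q) = -Q/6 - 2 = -2 - Q/6)
t(P) = 2*P*(-3 + P) (t(P) = (2*P)*(-3 + P) = 2*P*(-3 + P))
-5*R(-1) + t(A(4, s(1))) = -5*(-1) + 2*(-2 - ⅙*1)*(-3 + (-2 - ⅙*1)) = 5 + 2*(-2 - ⅙)*(-3 + (-2 - ⅙)) = 5 + 2*(-13/6)*(-3 - 13/6) = 5 + 2*(-13/6)*(-31/6) = 5 + 403/18 = 493/18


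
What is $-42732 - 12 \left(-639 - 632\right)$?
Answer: $-27480$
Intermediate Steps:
$-42732 - 12 \left(-639 - 632\right) = -42732 - -15252 = -42732 + 15252 = -27480$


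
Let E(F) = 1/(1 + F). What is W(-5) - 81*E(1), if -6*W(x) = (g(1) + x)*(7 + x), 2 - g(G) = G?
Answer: -235/6 ≈ -39.167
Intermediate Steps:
g(G) = 2 - G
W(x) = -(1 + x)*(7 + x)/6 (W(x) = -((2 - 1*1) + x)*(7 + x)/6 = -((2 - 1) + x)*(7 + x)/6 = -(1 + x)*(7 + x)/6)
W(-5) - 81*E(1) = (-7/6 - 4/3*(-5) - ⅙*(-5)²) - 81/(1 + 1) = (-7/6 + 20/3 - ⅙*25) - 81/2 = (-7/6 + 20/3 - 25/6) - 81*½ = 4/3 - 81/2 = -235/6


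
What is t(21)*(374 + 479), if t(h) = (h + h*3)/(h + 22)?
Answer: 71652/43 ≈ 1666.3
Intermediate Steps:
t(h) = 4*h/(22 + h) (t(h) = (h + 3*h)/(22 + h) = (4*h)/(22 + h) = 4*h/(22 + h))
t(21)*(374 + 479) = (4*21/(22 + 21))*(374 + 479) = (4*21/43)*853 = (4*21*(1/43))*853 = (84/43)*853 = 71652/43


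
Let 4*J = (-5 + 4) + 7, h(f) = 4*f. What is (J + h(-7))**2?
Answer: 2809/4 ≈ 702.25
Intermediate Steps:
J = 3/2 (J = ((-5 + 4) + 7)/4 = (-1 + 7)/4 = (1/4)*6 = 3/2 ≈ 1.5000)
(J + h(-7))**2 = (3/2 + 4*(-7))**2 = (3/2 - 28)**2 = (-53/2)**2 = 2809/4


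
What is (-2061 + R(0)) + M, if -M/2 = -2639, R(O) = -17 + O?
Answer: 3200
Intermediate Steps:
M = 5278 (M = -2*(-2639) = 5278)
(-2061 + R(0)) + M = (-2061 + (-17 + 0)) + 5278 = (-2061 - 17) + 5278 = -2078 + 5278 = 3200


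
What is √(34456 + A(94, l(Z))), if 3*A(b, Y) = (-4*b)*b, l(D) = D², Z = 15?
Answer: 2*√51018/3 ≈ 150.58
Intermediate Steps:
A(b, Y) = -4*b²/3 (A(b, Y) = ((-4*b)*b)/3 = (-4*b²)/3 = -4*b²/3)
√(34456 + A(94, l(Z))) = √(34456 - 4/3*94²) = √(34456 - 4/3*8836) = √(34456 - 35344/3) = √(68024/3) = 2*√51018/3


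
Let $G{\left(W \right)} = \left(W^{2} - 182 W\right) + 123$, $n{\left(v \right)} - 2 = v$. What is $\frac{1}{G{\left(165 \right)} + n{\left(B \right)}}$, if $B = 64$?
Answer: $- \frac{1}{2616} \approx -0.00038226$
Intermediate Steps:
$n{\left(v \right)} = 2 + v$
$G{\left(W \right)} = 123 + W^{2} - 182 W$
$\frac{1}{G{\left(165 \right)} + n{\left(B \right)}} = \frac{1}{\left(123 + 165^{2} - 30030\right) + \left(2 + 64\right)} = \frac{1}{\left(123 + 27225 - 30030\right) + 66} = \frac{1}{-2682 + 66} = \frac{1}{-2616} = - \frac{1}{2616}$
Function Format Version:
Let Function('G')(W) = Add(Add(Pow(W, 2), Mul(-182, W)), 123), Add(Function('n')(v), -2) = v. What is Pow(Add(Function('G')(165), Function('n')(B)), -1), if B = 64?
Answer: Rational(-1, 2616) ≈ -0.00038226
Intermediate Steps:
Function('n')(v) = Add(2, v)
Function('G')(W) = Add(123, Pow(W, 2), Mul(-182, W))
Pow(Add(Function('G')(165), Function('n')(B)), -1) = Pow(Add(Add(123, Pow(165, 2), Mul(-182, 165)), Add(2, 64)), -1) = Pow(Add(Add(123, 27225, -30030), 66), -1) = Pow(Add(-2682, 66), -1) = Pow(-2616, -1) = Rational(-1, 2616)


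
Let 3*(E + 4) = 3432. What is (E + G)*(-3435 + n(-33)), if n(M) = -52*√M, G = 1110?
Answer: -7728750 - 117000*I*√33 ≈ -7.7288e+6 - 6.7211e+5*I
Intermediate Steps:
E = 1140 (E = -4 + (⅓)*3432 = -4 + 1144 = 1140)
(E + G)*(-3435 + n(-33)) = (1140 + 1110)*(-3435 - 52*I*√33) = 2250*(-3435 - 52*I*√33) = -7728750 - 117000*I*√33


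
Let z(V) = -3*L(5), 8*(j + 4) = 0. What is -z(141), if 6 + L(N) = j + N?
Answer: -15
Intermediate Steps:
j = -4 (j = -4 + (1/8)*0 = -4 + 0 = -4)
L(N) = -10 + N (L(N) = -6 + (-4 + N) = -10 + N)
z(V) = 15 (z(V) = -3*(-10 + 5) = -3*(-5) = 15)
-z(141) = -1*15 = -15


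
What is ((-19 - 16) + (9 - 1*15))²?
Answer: 1681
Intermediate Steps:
((-19 - 16) + (9 - 1*15))² = (-35 + (9 - 15))² = (-35 - 6)² = (-41)² = 1681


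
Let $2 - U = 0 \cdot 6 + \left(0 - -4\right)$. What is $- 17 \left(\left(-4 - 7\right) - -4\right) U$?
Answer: $-238$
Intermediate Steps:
$U = -2$ ($U = 2 - \left(0 \cdot 6 + \left(0 - -4\right)\right) = 2 - \left(0 + \left(0 + 4\right)\right) = 2 - \left(0 + 4\right) = 2 - 4 = -2$)
$- 17 \left(\left(-4 - 7\right) - -4\right) U = - 17 \left(\left(-4 - 7\right) - -4\right) \left(-2\right) = - 17 \left(\left(-4 - 7\right) + 4\right) \left(-2\right) = - 17 \left(-11 + 4\right) \left(-2\right) = \left(-17\right) \left(-7\right) \left(-2\right) = 119 \left(-2\right) = -238$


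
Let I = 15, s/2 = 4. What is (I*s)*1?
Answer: 120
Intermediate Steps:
s = 8 (s = 2*4 = 8)
(I*s)*1 = (15*8)*1 = 120*1 = 120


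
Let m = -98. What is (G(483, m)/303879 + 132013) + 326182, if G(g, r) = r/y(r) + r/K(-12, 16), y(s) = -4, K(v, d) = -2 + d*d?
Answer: 35365902960995/77185266 ≈ 4.5820e+5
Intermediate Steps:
K(v, d) = -2 + d²
G(g, r) = -125*r/508 (G(g, r) = r/(-4) + r/(-2 + 16²) = r*(-¼) + r/(-2 + 256) = -r/4 + r/254 = -125*r/508)
(G(483, m)/303879 + 132013) + 326182 = (-125/508*(-98)/303879 + 132013) + 326182 = ((6125/254)*(1/303879) + 132013) + 326182 = (6125/77185266 + 132013) + 326182 = 10189458526583/77185266 + 326182 = 35365902960995/77185266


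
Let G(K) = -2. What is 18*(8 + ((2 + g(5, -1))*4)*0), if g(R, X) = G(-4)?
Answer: 144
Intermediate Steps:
g(R, X) = -2
18*(8 + ((2 + g(5, -1))*4)*0) = 18*(8 + ((2 - 2)*4)*0) = 18*(8 + (0*4)*0) = 18*(8 + 0*0) = 18*(8 + 0) = 18*8 = 144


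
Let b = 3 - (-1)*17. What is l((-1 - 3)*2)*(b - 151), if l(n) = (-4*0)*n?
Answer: 0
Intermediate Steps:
l(n) = 0 (l(n) = 0*n = 0)
b = 20 (b = 3 - 1*(-17) = 3 + 17 = 20)
l((-1 - 3)*2)*(b - 151) = 0*(20 - 151) = 0*(-131) = 0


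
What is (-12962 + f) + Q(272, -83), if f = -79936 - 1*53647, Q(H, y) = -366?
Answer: -146911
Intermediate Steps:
f = -133583 (f = -79936 - 53647 = -133583)
(-12962 + f) + Q(272, -83) = (-12962 - 133583) - 366 = -146545 - 366 = -146911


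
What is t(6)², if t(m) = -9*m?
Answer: 2916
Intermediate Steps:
t(6)² = (-9*6)² = (-54)² = 2916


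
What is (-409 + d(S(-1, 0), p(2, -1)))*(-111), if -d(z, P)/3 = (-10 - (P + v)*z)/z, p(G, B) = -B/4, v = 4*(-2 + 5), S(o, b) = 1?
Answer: 151959/4 ≈ 37990.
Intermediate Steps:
v = 12 (v = 4*3 = 12)
p(G, B) = -B/4
d(z, P) = -3*(-10 - z*(12 + P))/z (d(z, P) = -3*(-10 - (P + 12)*z)/z = -3*(-10 - (12 + P)*z)/z = -3*(-10 - z*(12 + P))/z)
(-409 + d(S(-1, 0), p(2, -1)))*(-111) = (-409 + (36 + 3*(-¼*(-1)) + 30/1))*(-111) = (-409 + (36 + 3*(¼) + 30*1))*(-111) = (-409 + (36 + ¾ + 30))*(-111) = (-409 + 267/4)*(-111) = -1369/4*(-111) = 151959/4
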